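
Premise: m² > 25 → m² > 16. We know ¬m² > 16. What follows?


Modus tollens: P → Q, ¬Q ⊢ ¬P
P: m² > 25
Q: m² > 16
We have P → Q and Q is false.
By modus tollens, P must be false.

It is not the case that m² > 25


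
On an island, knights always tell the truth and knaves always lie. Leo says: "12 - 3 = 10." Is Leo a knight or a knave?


Statement: "12 - 3 = 10."
Actual: 12 - 3 = 9
Claimed: 10
Statement is FALSE → Leo lies → Knave

Knave


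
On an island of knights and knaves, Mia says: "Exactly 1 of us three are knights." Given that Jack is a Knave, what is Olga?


Mia claims exactly 1 knights among Mia, Jack, Olga.
Given: Jack is a Knave.

Case 1: Mia is a Knight (tells truth)
  Then exactly 1 of the three are knights.
  Counting Mia, Jack: 1 knight(s) so far. Need 0 more → Olga = Knave.
Case 2: Mia is a Knave (lies)
  Then the count is NOT 1.
  If Olga = Knight, count = 1 = 1 → claim would be true, contradicts lie.
  If Olga = Knave, count = 0 ≠ 1 → lie confirmed ✓

Olga is a Knave.

Knave


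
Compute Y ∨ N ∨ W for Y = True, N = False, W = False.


Y = True, N = False, W = False
Step 1: Y ∨ N = True OR False = True
Step 2: True ∨ W = True OR False = True
OR is true when at least one operand is true.

True


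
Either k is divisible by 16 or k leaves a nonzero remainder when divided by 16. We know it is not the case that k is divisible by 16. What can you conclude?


Disjunctive syllogism: P ∨ Q, ¬P ⊢ Q
Disjunction: k is divisible by 16 ∨ k leaves a nonzero remainder when divided by 16
We know it is not the case that k is divisible by 16.
By disjunctive syllogism, the other disjunct must be true.

k leaves a nonzero remainder when divided by 16


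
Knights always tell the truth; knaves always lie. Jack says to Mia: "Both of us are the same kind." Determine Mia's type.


Jack says: "Both of us are the same kind."
Case 1: Jack is a Knight (truth-teller)
  Statement is true → they ARE the same → Mia is also a Knight
Case 2: Jack is a Knave (liar)
  Statement is false → they are NOT the same → Mia is a Knight
In both cases, Mia is a Knight.

Knight


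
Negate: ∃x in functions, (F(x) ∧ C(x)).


Original: ∃x (F(x) ∧ C(x))
Rule: ¬∀→∃, ¬∃→∀, negate predicate.
Negation: ∀x (¬F(x) ∨ ¬C(x))

∀x (¬F(x) ∨ ¬C(x))


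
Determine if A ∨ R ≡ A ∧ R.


Expression 1: A ∨ R
Expression 2: A ∧ R
Truth table (A R | Expr1 Expr2):
  T T |   T     T
  T F |   T     F   ← differ
  F T |   T     F   ← differ
  F F |   F     F
Counterexample: A=T, R=F gives Expr1 = T but Expr2 = F, so the expressions are NOT logically equivalent.

No


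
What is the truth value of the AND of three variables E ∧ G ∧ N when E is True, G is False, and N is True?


E = True, G = False, N = True
Step 1: E ∧ G = True AND False = False
Step 2: (False) ∧ N = (False) AND True = False
AND is true only when ALL operands are true.

False


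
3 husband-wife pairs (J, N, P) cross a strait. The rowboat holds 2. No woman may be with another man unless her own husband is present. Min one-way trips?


Label couples J, N, P (H = husband, W = wife).
Counting alone: 6 people, the rowboat carries 2 and someone must bring it back, so each round trip nets at most +1 on the far side until the last crossing → at least 9 trips. The jealousy constraint makes 9 impossible; the shortest valid schedule has 11:
1. WJ+WN →  (far: WJ,WN; near: HJ,HN,HP,WP)
2. WJ ←       (far: WN; near: HJ,HN,HP,WJ,WP)
3. WJ+WP →  (far: WJ,WN,WP; near: HJ,HN,HP)
4. WJ ←       (far: WN,WP; near: HJ,HN,HP,WJ)
5. HN+HP →  (far: HN,WN,HP,WP; near: HJ,WJ)
6. HN+WN ←  (far: HP,WP; near: HJ,WJ,HN,WN)
7. HJ+HN →  (far: HJ,HN,HP,WP; near: WJ,WN)
8. WP ←       (far: HJ,HN,HP; near: WJ,WN,WP)
9. WJ+WN →  (far: HJ,WJ,HN,WN,HP; near: WP)
10. HP ←      (far: HJ,WJ,HN,WN; near: HP,WP)
11. HP+WP → (far: all six; near: empty)
In every state each wife is either with her husband or with no other man.
Minimum trips = 11

11


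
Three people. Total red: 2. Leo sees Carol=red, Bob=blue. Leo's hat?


Total red = 2, seen red = 1
Own red = 2 - 1 = 1
Leo's hat is red.

red


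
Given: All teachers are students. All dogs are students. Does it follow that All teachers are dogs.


Premise 1: All teachers are students.
Premise 2: All dogs are students.
Conclusion: All teachers are dogs.
Fallacy: undistributed middle. students is predicate in both.
Counterexample: teachers and dogs could be disjoint subsets of students.

Invalid


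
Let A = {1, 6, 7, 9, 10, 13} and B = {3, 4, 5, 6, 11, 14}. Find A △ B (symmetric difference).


A = {1, 6, 7, 9, 10, 13}
B = {3, 4, 5, 6, 11, 14}
Operation: symmetric difference
In A only: [1, 7, 9, 10, 13], in B only: [3, 4, 5, 11, 14]

{1, 3, 4, 5, 7, 9, 10, 11, 13, 14}


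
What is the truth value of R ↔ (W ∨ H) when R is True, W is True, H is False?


R = True, W = True, H = False
Step 1: W ∨ H = True OR False = True
Step 2: R ↔ (True): true when both sides have same truth value.
Result: True ↔ True = True

True


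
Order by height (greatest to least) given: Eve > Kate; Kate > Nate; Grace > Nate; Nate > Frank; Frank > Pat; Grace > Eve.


Constraints: Eve > Kate; Kate > Nate; Grace > Nate; Nate > Frank; Frank > Pat; Grace > Eve
Method: at each step, the next-highest is the one remaining person who never appears on the smaller side of a constraint between remaining people.
  Step 1: remaining {Nate, Frank, Eve, Grace, Kate, Pat}; on the smaller side: {Nate, Frank, Eve, Kate, Pat} → Grace is next (Grace > Nate; Grace > Eve).
  Step 2: remaining {Nate, Frank, Eve, Kate, Pat}; on the smaller side: {Nate, Frank, Kate, Pat} → Eve is next (Eve > Kate).
  Step 3: remaining {Nate, Frank, Kate, Pat}; on the smaller side: {Nate, Frank, Pat} → Kate is next (Kate > Nate).
  Step 4: remaining {Nate, Frank, Pat}; on the smaller side: {Frank, Pat} → Nate is next (Nate > Frank).
  Step 5: remaining {Frank, Pat}; on the smaller side: {Pat} → Frank is next (Frank > Pat).
  Step 6: only Pat remains → lowest.
Final ranking (highest to lowest):

Grace > Eve > Kate > Nate > Frank > Pat


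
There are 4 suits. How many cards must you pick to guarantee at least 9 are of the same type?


Pigeonhole: to guarantee k in one of n categories, need (k-1)×n + 1.
k = 9, n = 4
Minimum = (9-1) × 4 + 1 = 8 × 4 + 1

33


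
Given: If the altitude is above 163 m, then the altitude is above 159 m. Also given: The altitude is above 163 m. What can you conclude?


Modus ponens: P → Q, P ⊢ Q
P: the altitude is above 163 m
Q: the altitude is above 159 m
We have P → Q and P is true.
By modus ponens, Q must be true.

The altitude is above 159 m


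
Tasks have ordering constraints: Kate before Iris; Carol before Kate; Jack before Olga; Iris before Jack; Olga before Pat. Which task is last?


Constraints: Kate before Iris; Carol before Kate; Jack before Olga; Iris before Jack; Olga before Pat
The last task can have nothing scheduled after it, so it must never appear on the left of a 'before'.
Tasks appearing before some other task: Kate, Carol, Jack, Iris, Olga.
The only task not in that list is Pat → it is last.

Pat


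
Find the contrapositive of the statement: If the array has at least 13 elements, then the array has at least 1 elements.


Original: If the array has at least 13 elements, then the array has at least 1 elements
Contrapositive: If ¬Q, then ¬P
Negate Q: not (the array has at least 1 elements)
Negate P: not (the array has at least 13 elements)

If not (the array has at least 1 elements), then not (the array has at least 13 elements).


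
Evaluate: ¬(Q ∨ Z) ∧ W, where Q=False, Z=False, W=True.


Q = False, Z = False, W = True
Expression: ¬(Q ∨ Z) ∧ W
Step 1: Q ∨ Z = False OR False = False
Step 2: ¬(Q ∨ Z) = NOT False = True
Step 3: (True) ∧ W = True AND True = True

True


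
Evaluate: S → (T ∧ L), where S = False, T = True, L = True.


S = False, T = True, L = True
Step 1: T ∧ L = True AND True = True
Step 2: S → (True): false only when S=True and consequent=False.
Result: True

True


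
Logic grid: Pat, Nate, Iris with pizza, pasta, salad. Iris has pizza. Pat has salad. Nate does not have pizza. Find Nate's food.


From clues:
  Iris → pizza
  Pat → salad
By elimination, Nate gets the remaining.

pasta


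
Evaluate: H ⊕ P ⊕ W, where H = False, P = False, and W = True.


H = False, P = False, W = True
Step 1: H ⊕ P = False XOR False = False
Step 2: False ⊕ W = False XOR True = True
XOR is true when an odd number of operands are true.

True


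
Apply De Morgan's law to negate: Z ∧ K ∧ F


De Morgan's law: ¬(P ∧ Q ∧ R) ≡ ¬P ∨ ¬Q ∨ ¬R
¬(Z ∧ K ∧ F) = ¬Z ∨ ¬K ∨ ¬F

¬Z ∨ ¬K ∨ ¬F


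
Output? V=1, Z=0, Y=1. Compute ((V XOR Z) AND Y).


V XOR Z = 1^0 = 1
1 AND 1 = 1

1


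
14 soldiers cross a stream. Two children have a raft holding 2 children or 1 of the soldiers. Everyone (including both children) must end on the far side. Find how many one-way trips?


Per crossing of one of the soldiers: children→, one←, one of the soldiers→, one← = 4 trips
14 × 4 = 56, + 1 final children→ = 57
Minimum trips = 57

57


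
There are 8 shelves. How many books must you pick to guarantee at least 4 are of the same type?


Pigeonhole: to guarantee k in one of n categories, need (k-1)×n + 1.
k = 4, n = 8
Minimum = (4-1) × 8 + 1 = 3 × 8 + 1

25


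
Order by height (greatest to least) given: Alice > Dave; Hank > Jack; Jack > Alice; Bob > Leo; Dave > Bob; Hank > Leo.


Constraints: Alice > Dave; Hank > Jack; Jack > Alice; Bob > Leo; Dave > Bob; Hank > Leo
Method: at each step, the next-highest is the one remaining person who never appears on the smaller side of a constraint between remaining people.
  Step 1: remaining {Alice, Dave, Bob, Hank, Jack, Leo}; on the smaller side: {Alice, Dave, Bob, Jack, Leo} → Hank is next (Hank > Jack; Hank > Leo).
  Step 2: remaining {Alice, Dave, Bob, Jack, Leo}; on the smaller side: {Alice, Dave, Bob, Leo} → Jack is next (Jack > Alice).
  Step 3: remaining {Alice, Dave, Bob, Leo}; on the smaller side: {Dave, Bob, Leo} → Alice is next (Alice > Dave).
  Step 4: remaining {Dave, Bob, Leo}; on the smaller side: {Bob, Leo} → Dave is next (Dave > Bob).
  Step 5: remaining {Bob, Leo}; on the smaller side: {Leo} → Bob is next (Bob > Leo).
  Step 6: only Leo remains → lowest.
Final ranking (highest to lowest):

Hank > Jack > Alice > Dave > Bob > Leo


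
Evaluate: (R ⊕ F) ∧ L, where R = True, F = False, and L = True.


R = True, F = False, L = True
Step 1: R ⊕ F = True XOR False = True
Step 2: True ∧ L = True AND True = True
XOR true when exactly one of R,F is true; then AND with L.

True


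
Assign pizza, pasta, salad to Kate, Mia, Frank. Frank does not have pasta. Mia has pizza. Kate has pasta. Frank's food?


From clues:
  Mia → pizza
  Kate → pasta
By elimination, Frank gets the remaining.

salad


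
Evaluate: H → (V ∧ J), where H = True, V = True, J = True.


H = True, V = True, J = True
Step 1: V ∧ J = True AND True = True
Step 2: H → (True): false only when H=True and consequent=False.
Result: True

True


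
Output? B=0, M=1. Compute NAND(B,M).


B AND M = 0
NOT(0) = 1

1


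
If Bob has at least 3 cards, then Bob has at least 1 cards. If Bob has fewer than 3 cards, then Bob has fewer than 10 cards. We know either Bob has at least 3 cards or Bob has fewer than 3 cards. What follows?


Constructive dilemma: (P → Q) ∧ (R → S), P ∨ R ⊢ Q ∨ S
Premise 1: Bob has at least 3 cards → Bob has at least 1 cards
Premise 2: Bob has fewer than 3 cards → Bob has fewer than 10 cards
Premise 3: Bob has at least 3 cards ∨ Bob has fewer than 3 cards
Case 1: Assuming Bob has at least 3 cards, then by Premise 1, Bob has at least 1 cards.
Case 2: Assuming Bob has fewer than 3 cards, then by Premise 2, Bob has fewer than 10 cards.
Since one of Bob has at least 3 cards or Bob has fewer than 3 cards must hold, we get Bob has at least 1 cards or Bob has fewer than 10 cards.

Bob has at least 1 cards or Bob has fewer than 10 cards.


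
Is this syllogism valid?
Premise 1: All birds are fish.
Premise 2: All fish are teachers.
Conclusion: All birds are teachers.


Premise 1: All birds are fish.
Premise 2: All fish are teachers.
Conclusion: All birds are teachers.
Barbara syllogism (AAA-1): All A are B, All B are C → All A are C.
Middle term (fish) distributed in premise 2.

Valid


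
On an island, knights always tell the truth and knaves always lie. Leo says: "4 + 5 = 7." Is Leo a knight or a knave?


Statement: "4 + 5 = 7."
Actual: 4 + 5 = 9
Claimed: 7
Statement is FALSE → Leo lies → Knave

Knave


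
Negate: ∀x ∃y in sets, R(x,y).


Original: ∀x ∃y R(x,y)
Rule: ¬∀→∃, ¬∃→∀, negate predicate.
Negation: ∃x ∀y ¬R(x,y)

∃x ∀y ¬R(x,y)


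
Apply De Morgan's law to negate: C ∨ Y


De Morgan's law: ¬(P ∨ Q) ≡ ¬P ∧ ¬Q
¬(C ∨ Y) = ¬C ∧ ¬Y

¬C ∧ ¬Y


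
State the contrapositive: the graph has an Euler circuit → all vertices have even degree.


Original: If the graph has an Euler circuit, then all vertices have even degree
Contrapositive: If ¬Q, then ¬P
Negate Q: not (all vertices have even degree)
Negate P: not (the graph has an Euler circuit)

If not (all vertices have even degree), then not (the graph has an Euler circuit).


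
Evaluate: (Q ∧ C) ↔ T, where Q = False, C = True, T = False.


Q = False, C = True, T = False
Step 1: Q ∧ C = False AND True = False
Step 2: (False) ↔ T: true when both sides have same truth value.
Result: False ↔ False = True

True


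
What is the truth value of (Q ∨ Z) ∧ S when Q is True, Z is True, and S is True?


Q = True, Z = True, S = True
Step 1: Q ∨ Z = True OR True = True
Step 2: True ∧ S = True AND True = True
OR is true when at least one operand is true; AND requires both.

True


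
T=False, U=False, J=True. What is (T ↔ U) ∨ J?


T = False, U = False, J = True
Expression: (T ↔ U) ∨ J
Step 1: T ↔ U = (False iff False) (true when values match) = True
Step 2: (True) ∨ J = True OR True = True

True


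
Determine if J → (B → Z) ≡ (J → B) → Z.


Expression 1: J → (B → Z)
Expression 2: (J → B) → Z
Truth table (J B Z | Expr1 Expr2):
  T T T |   T     T
  T T F |   F     F
  T F T |   T     T
  T F F |   T     T
  F T T |   T     T
  F T F |   T     F   ← differ
  F F T |   T     T
  F F F |   T     F   ← differ
Counterexample: J=F, B=T, Z=F gives Expr1 = T but Expr2 = F, so the expressions are NOT logically equivalent.

No


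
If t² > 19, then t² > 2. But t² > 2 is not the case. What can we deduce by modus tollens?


Modus tollens: P → Q, ¬Q ⊢ ¬P
P: t² > 19
Q: t² > 2
We have P → Q and Q is false.
By modus tollens, P must be false.

It is not the case that t² > 19


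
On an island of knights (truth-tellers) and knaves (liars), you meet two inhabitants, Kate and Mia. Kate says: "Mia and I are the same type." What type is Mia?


Kate says: "Mia and I are the same type."
Case 1: Kate is a Knight (truth-teller)
  Statement is true → they ARE the same → Mia is also a Knight
Case 2: Kate is a Knave (liar)
  Statement is false → they are NOT the same → Mia is a Knight
In both cases, Mia is a Knight.

Knight


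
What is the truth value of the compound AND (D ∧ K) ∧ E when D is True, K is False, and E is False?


D = True, K = False, E = False
Step 1: D ∧ K = True AND False = False
Step 2: False ∧ E = False AND False = False
AND is true only when ALL operands are true.

False


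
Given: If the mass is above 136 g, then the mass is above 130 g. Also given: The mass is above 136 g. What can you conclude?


Modus ponens: P → Q, P ⊢ Q
P: the mass is above 136 g
Q: the mass is above 130 g
We have P → Q and P is true.
By modus ponens, Q must be true.

The mass is above 130 g


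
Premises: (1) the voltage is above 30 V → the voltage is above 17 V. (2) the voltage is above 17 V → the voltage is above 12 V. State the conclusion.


Hypothetical syllogism: P → Q, Q → R ⊢ P → R
Premise 1: the voltage is above 30 V → the voltage is above 17 V
Premise 2: the voltage is above 17 V → the voltage is above 12 V
Chain the implications: the middle term (the voltage is above 17 V) links the two.
Conclusion: If the voltage is above 30 V, then the voltage is above 12 V.

If the voltage is above 30 V, then the voltage is above 12 V.


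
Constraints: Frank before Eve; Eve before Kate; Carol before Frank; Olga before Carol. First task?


Constraints: Frank before Eve; Eve before Kate; Carol before Frank; Olga before Carol
The first task can have nothing scheduled before it, so it must never appear on the right of a 'before'.
Tasks appearing after some 'before': Eve, Kate, Frank, Carol.
The only task not in that list is Olga → it is first.

Olga


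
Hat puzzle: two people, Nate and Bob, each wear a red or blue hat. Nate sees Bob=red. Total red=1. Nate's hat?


Total red = 1, Bob = red
Red accounted for: 1
Remaining for Nate: 0
Nate's hat is blue.

blue


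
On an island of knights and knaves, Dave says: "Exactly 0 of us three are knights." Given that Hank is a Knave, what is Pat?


Dave claims exactly 0 knights among Dave, Hank, Pat.
Given: Hank is a Knave.

Case 1: Dave is a Knight (tells truth)
  Then exactly 0 of the three are knights.
  Counting Dave, Hank: 1 knight(s) so far. Need -1 more → impossible.
Case 2: Dave is a Knave (lies)
  Then the count is NOT 0.
  If Pat = Knave, count = 0 = 0 → claim would be true, contradicts lie.
  If Pat = Knight, count = 1 ≠ 0 → lie confirmed ✓

Pat is a Knight.

Knight


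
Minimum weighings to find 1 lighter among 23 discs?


Each weighing has 3 outcomes (left heavy / balance / right heavy), so k weighings distinguish at most 3^k cases; splitting into three near-equal groups achieves this.
Need 3^k ≥ 23: 3^2 = 9 < 23 ≤ 3^3 = 27
k = ⌈log₃(23)⌉ = 3

3


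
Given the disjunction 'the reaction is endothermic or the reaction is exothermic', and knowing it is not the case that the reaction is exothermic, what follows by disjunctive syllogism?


Disjunctive syllogism: P ∨ Q, ¬P ⊢ Q
Disjunction: the reaction is endothermic ∨ the reaction is exothermic
We know it is not the case that the reaction is exothermic.
By disjunctive syllogism, the other disjunct must be true.

The reaction is endothermic


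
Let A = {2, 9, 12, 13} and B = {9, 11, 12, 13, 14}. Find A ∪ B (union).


A = {2, 9, 12, 13}
B = {9, 11, 12, 13, 14}
Operation: union
All elements combined: 2, 9, 11, 12, 13, 14

{2, 9, 11, 12, 13, 14}


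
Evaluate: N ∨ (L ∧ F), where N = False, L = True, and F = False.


N = False, L = True, F = False
Step 1: L ∧ F = True AND False = False
Step 2: N ∨ False = False OR False = False
AND evaluated first (higher precedence); then OR applied.

False


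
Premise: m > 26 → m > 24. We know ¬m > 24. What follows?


Modus tollens: P → Q, ¬Q ⊢ ¬P
P: m > 26
Q: m > 24
We have P → Q and Q is false.
By modus tollens, P must be false.

It is not the case that m > 26


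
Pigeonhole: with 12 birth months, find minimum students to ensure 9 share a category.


Pigeonhole: to guarantee k in one of n categories, need (k-1)×n + 1.
k = 9, n = 12
Minimum = (9-1) × 12 + 1 = 8 × 12 + 1

97


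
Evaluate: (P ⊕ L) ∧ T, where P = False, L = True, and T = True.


P = False, L = True, T = True
Step 1: P ⊕ L = False XOR True = True
Step 2: True ∧ T = True AND True = True
XOR true when exactly one of P,L is true; then AND with T.

True


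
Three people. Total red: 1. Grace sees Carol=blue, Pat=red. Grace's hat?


Total red = 1, seen red = 1
Own red = 1 - 1 = 0
Grace's hat is blue.

blue


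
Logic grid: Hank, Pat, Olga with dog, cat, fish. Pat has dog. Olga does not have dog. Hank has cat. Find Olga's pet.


From clues:
  Pat → dog
  Hank → cat
By elimination, Olga gets the remaining.

fish


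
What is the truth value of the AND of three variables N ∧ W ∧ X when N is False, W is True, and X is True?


N = False, W = True, X = True
Step 1: N ∧ W = False AND True = False
Step 2: (False) ∧ X = (False) AND True = False
AND is true only when ALL operands are true.

False


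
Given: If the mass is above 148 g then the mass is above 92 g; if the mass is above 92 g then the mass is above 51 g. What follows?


Hypothetical syllogism: P → Q, Q → R ⊢ P → R
Premise 1: the mass is above 148 g → the mass is above 92 g
Premise 2: the mass is above 92 g → the mass is above 51 g
Chain the implications: the middle term (the mass is above 92 g) links the two.
Conclusion: If the mass is above 148 g, then the mass is above 51 g.

If the mass is above 148 g, then the mass is above 51 g.


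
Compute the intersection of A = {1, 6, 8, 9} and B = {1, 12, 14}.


A = {1, 6, 8, 9}
B = {1, 12, 14}
Operation: intersection
Elements in both: 1

{1}


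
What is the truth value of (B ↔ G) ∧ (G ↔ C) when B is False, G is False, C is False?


B = False, G = False, C = False
Step 1: B ↔ G is true when B and G have the same value. Result: True
Step 2: G ↔ C is true when G and C have the same value. Result: True
Step 3: True ∧ True = True

True


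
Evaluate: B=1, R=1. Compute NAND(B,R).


B AND R = 1
NOT(1) = 0

0


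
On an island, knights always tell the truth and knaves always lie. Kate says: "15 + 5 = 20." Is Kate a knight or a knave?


Statement: "15 + 5 = 20."
Actual: 15 + 5 = 20
Claimed: 20
Statement is TRUE → Kate tells the truth → Knight

Knight


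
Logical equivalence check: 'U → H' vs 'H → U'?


Expression 1: U → H
Expression 2: H → U
Truth table (U H | Expr1 Expr2):
  T T |   T     T
  T F |   F     T   ← differ
  F T |   T     F   ← differ
  F F |   T     T
Counterexample: U=T, H=F gives Expr1 = F but Expr2 = T, so the expressions are NOT logically equivalent.

No


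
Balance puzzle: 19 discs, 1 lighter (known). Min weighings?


Each weighing has 3 outcomes (left heavy / balance / right heavy), so k weighings distinguish at most 3^k cases; splitting into three near-equal groups achieves this.
Need 3^k ≥ 19: 3^2 = 9 < 19 ≤ 3^3 = 27
k = ⌈log₃(19)⌉ = 3

3


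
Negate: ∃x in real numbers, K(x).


Original: ∃x K(x)
Rule: ¬∀→∃, ¬∃→∀, negate predicate.
Negation: ∀x ¬K(x)

∀x ¬K(x)


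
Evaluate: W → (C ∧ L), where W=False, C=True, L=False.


W = False, C = True, L = False
Expression: W → (C ∧ L)
Step 1: C ∧ L = True AND False = False
Step 2: W → (False) = False → False = True

True


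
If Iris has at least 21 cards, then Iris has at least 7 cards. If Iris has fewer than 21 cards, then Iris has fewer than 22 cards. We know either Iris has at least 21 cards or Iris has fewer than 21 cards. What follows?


Constructive dilemma: (P → Q) ∧ (R → S), P ∨ R ⊢ Q ∨ S
Premise 1: Iris has at least 21 cards → Iris has at least 7 cards
Premise 2: Iris has fewer than 21 cards → Iris has fewer than 22 cards
Premise 3: Iris has at least 21 cards ∨ Iris has fewer than 21 cards
Case 1: Assuming Iris has at least 21 cards, then by Premise 1, Iris has at least 7 cards.
Case 2: Assuming Iris has fewer than 21 cards, then by Premise 2, Iris has fewer than 22 cards.
Since one of Iris has at least 21 cards or Iris has fewer than 21 cards must hold, we get Iris has at least 7 cards or Iris has fewer than 22 cards.

Iris has at least 7 cards or Iris has fewer than 22 cards.


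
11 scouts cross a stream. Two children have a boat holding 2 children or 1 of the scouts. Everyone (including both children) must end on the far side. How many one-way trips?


Per crossing of one of the scouts: children→, one←, one of the scouts→, one← = 4 trips
11 × 4 = 44, + 1 final children→ = 45
Minimum trips = 45

45


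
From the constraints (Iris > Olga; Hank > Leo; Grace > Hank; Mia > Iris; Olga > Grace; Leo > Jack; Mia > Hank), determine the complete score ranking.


Constraints: Iris > Olga; Hank > Leo; Grace > Hank; Mia > Iris; Olga > Grace; Leo > Jack; Mia > Hank
Method: at each step, the next-highest is the one remaining person who never appears on the smaller side of a constraint between remaining people.
  Step 1: remaining {Iris, Jack, Grace, Olga, Leo, Hank, Mia}; on the smaller side: {Iris, Jack, Grace, Olga, Leo, Hank} → Mia is next (Mia > Iris; Mia > Hank).
  Step 2: remaining {Iris, Jack, Grace, Olga, Leo, Hank}; on the smaller side: {Jack, Grace, Olga, Leo, Hank} → Iris is next (Iris > Olga).
  Step 3: remaining {Jack, Grace, Olga, Leo, Hank}; on the smaller side: {Jack, Grace, Leo, Hank} → Olga is next (Olga > Grace).
  Step 4: remaining {Jack, Grace, Leo, Hank}; on the smaller side: {Jack, Leo, Hank} → Grace is next (Grace > Hank).
  Step 5: remaining {Jack, Leo, Hank}; on the smaller side: {Jack, Leo} → Hank is next (Hank > Leo).
  Step 6: remaining {Jack, Leo}; on the smaller side: {Jack} → Leo is next (Leo > Jack).
  Step 7: only Jack remains → lowest.
Final ranking (highest to lowest):

Mia > Iris > Olga > Grace > Hank > Leo > Jack


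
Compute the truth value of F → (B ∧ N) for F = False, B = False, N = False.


F = False, B = False, N = False
Step 1: B ∧ N = False AND False = False
Step 2: F → (False): false only when F=True and consequent=False.
Result: True

True


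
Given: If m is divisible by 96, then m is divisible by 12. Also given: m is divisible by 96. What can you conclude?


Modus ponens: P → Q, P ⊢ Q
P: m is divisible by 96
Q: m is divisible by 12
We have P → Q and P is true.
By modus ponens, Q must be true.

m is divisible by 12


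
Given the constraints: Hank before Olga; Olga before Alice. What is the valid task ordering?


Constraints: Hank before Olga; Olga before Alice
Method: repeatedly schedule the remaining task that has no remaining task required before it.
  Step 1: remaining {Hank, Alice, Olga}; every task except Hank still has a predecessor pending → schedule Hank.
  Step 2: remaining {Alice, Olga}; every task except Olga still has a predecessor pending → schedule Olga.
  Step 3: only Alice remains → schedule Alice.
Resulting order:

Hank → Olga → Alice


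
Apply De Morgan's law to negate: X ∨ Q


De Morgan's law: ¬(P ∨ Q) ≡ ¬P ∧ ¬Q
¬(X ∨ Q) = ¬X ∧ ¬Q

¬X ∧ ¬Q


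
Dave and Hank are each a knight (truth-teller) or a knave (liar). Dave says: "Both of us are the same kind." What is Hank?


Dave says: "Both of us are the same kind."
Case 1: Dave is a Knight (truth-teller)
  Statement is true → they ARE the same → Hank is also a Knight
Case 2: Dave is a Knave (liar)
  Statement is false → they are NOT the same → Hank is a Knight
In both cases, Hank is a Knight.

Knight


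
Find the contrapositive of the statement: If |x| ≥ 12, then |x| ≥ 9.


Original: If |x| ≥ 12, then |x| ≥ 9
Contrapositive: If ¬Q, then ¬P
Negate Q: not (|x| ≥ 9)
Negate P: not (|x| ≥ 12)

If not (|x| ≥ 9), then not (|x| ≥ 12).


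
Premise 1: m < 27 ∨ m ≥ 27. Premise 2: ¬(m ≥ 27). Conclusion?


Disjunctive syllogism: P ∨ Q, ¬P ⊢ Q
Disjunction: m < 27 ∨ m ≥ 27
We know it is not the case that m ≥ 27.
By disjunctive syllogism, the other disjunct must be true.

m < 27


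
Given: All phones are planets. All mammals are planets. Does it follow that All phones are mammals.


Premise 1: All phones are planets.
Premise 2: All mammals are planets.
Conclusion: All phones are mammals.
Fallacy: undistributed middle. planets is predicate in both.
Counterexample: phones and mammals could be disjoint subsets of planets.

Invalid


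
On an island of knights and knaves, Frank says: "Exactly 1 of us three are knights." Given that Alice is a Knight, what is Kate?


Frank claims exactly 1 knights among Frank, Alice, Kate.
Given: Alice is a Knight.

Case 1: Frank is a Knight (tells truth)
  Then exactly 1 of the three are knights.
  Counting Frank, Alice: 2 knight(s) so far. Need -1 more → impossible.
Case 2: Frank is a Knave (lies)
  Then the count is NOT 1.
  If Kate = Knave, count = 1 = 1 → claim would be true, contradicts lie.
  If Kate = Knight, count = 2 ≠ 1 → lie confirmed ✓

Kate is a Knight.

Knight


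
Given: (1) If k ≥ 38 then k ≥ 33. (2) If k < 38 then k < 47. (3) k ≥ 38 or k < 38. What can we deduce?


Constructive dilemma: (P → Q) ∧ (R → S), P ∨ R ⊢ Q ∨ S
Premise 1: k ≥ 38 → k ≥ 33
Premise 2: k < 38 → k < 47
Premise 3: k ≥ 38 ∨ k < 38
Case 1: Assuming k ≥ 38, then by Premise 1, k ≥ 33.
Case 2: Assuming k < 38, then by Premise 2, k < 47.
Since one of k ≥ 38 or k < 38 must hold, we get k ≥ 33 or k < 47.

k ≥ 33 or k < 47.


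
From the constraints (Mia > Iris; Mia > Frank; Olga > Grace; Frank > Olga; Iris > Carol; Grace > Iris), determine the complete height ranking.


Constraints: Mia > Iris; Mia > Frank; Olga > Grace; Frank > Olga; Iris > Carol; Grace > Iris
Method: at each step, the next-highest is the one remaining person who never appears on the smaller side of a constraint between remaining people.
  Step 1: remaining {Grace, Mia, Frank, Olga, Carol, Iris}; on the smaller side: {Grace, Frank, Olga, Carol, Iris} → Mia is next (Mia > Iris; Mia > Frank).
  Step 2: remaining {Grace, Frank, Olga, Carol, Iris}; on the smaller side: {Grace, Olga, Carol, Iris} → Frank is next (Frank > Olga).
  Step 3: remaining {Grace, Olga, Carol, Iris}; on the smaller side: {Grace, Carol, Iris} → Olga is next (Olga > Grace).
  Step 4: remaining {Grace, Carol, Iris}; on the smaller side: {Carol, Iris} → Grace is next (Grace > Iris).
  Step 5: remaining {Carol, Iris}; on the smaller side: {Carol} → Iris is next (Iris > Carol).
  Step 6: only Carol remains → lowest.
Final ranking (highest to lowest):

Mia > Frank > Olga > Grace > Iris > Carol


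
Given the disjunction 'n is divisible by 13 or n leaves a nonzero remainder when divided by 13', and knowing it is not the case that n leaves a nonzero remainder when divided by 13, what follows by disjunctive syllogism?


Disjunctive syllogism: P ∨ Q, ¬P ⊢ Q
Disjunction: n is divisible by 13 ∨ n leaves a nonzero remainder when divided by 13
We know it is not the case that n leaves a nonzero remainder when divided by 13.
By disjunctive syllogism, the other disjunct must be true.

n is divisible by 13


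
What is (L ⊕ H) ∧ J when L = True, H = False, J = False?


L = True, H = False, J = False
Step 1: L ⊕ H = True XOR False = True
Step 2: True ∧ J = True AND False = False
XOR true when exactly one of L,H is true; then AND with J.

False


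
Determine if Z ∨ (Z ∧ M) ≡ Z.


Expression 1: Z ∨ (Z ∧ M)
Expression 2: Z
Truth table (Z M | Expr1 Expr2):
  T T |   T     T
  T F |   T     T
  F T |   F     F
  F F |   F     F
All 4 rows agree, so the expressions are logically equivalent.

Yes


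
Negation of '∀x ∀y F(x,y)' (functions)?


Original: ∀x ∀y F(x,y)
Rule: ¬∀→∃, ¬∃→∀, negate predicate.
Negation: ∃x ∃y ¬F(x,y)

∃x ∃y ¬F(x,y)


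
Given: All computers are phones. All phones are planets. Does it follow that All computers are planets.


Premise 1: All computers are phones.
Premise 2: All phones are planets.
Conclusion: All computers are planets.
Barbara syllogism (AAA-1): All A are B, All B are C → All A are C.
Middle term (phones) distributed in premise 2.

Valid


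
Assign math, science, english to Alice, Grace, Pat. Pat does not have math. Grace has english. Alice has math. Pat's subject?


From clues:
  Grace → english
  Alice → math
By elimination, Pat gets the remaining.

science


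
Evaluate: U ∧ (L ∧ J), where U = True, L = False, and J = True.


U = True, L = False, J = True
Step 1: L ∧ J = False AND True = False
Step 2: U ∧ False = True AND False = False
AND is true only when ALL operands are true.

False


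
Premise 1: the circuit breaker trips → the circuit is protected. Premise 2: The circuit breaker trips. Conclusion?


Modus ponens: P → Q, P ⊢ Q
P: the circuit breaker trips
Q: the circuit is protected
We have P → Q and P is true.
By modus ponens, Q must be true.

The circuit is protected


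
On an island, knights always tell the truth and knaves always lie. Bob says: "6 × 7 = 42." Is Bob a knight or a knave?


Statement: "6 × 7 = 42."
Actual: 6 × 7 = 42
Claimed: 42
Statement is TRUE → Bob tells the truth → Knight

Knight


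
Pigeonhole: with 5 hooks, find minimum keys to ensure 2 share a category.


Pigeonhole: to guarantee k in one of n categories, need (k-1)×n + 1.
k = 2, n = 5
Minimum = (2-1) × 5 + 1 = 1 × 5 + 1

6


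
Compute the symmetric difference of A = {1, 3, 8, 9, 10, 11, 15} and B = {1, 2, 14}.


A = {1, 3, 8, 9, 10, 11, 15}
B = {1, 2, 14}
Operation: symmetric difference
In A only: [3, 8, 9, 10, 11, 15], in B only: [2, 14]

{2, 3, 8, 9, 10, 11, 14, 15}


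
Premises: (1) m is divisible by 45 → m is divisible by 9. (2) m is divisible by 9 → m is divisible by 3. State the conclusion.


Hypothetical syllogism: P → Q, Q → R ⊢ P → R
Premise 1: m is divisible by 45 → m is divisible by 9
Premise 2: m is divisible by 9 → m is divisible by 3
Chain the implications: the middle term (m is divisible by 9) links the two.
Conclusion: If m is divisible by 45, then m is divisible by 3.

If m is divisible by 45, then m is divisible by 3.


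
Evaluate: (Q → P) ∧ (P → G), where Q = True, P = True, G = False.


Q = True, P = True, G = False
Step 1: Q → P is false only when Q=True and P=False. Result: True
Step 2: P → G is false only when P=True and G=False. Result: False
Step 3: True ∧ False = False

False


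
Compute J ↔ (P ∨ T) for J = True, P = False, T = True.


J = True, P = False, T = True
Step 1: P ∨ T = False OR True = True
Step 2: J ↔ (True): true when both sides have same truth value.
Result: True ↔ True = True

True


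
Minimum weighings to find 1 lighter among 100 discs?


Each weighing has 3 outcomes (left heavy / balance / right heavy), so k weighings distinguish at most 3^k cases; splitting into three near-equal groups achieves this.
Need 3^k ≥ 100: 3^4 = 81 < 100 ≤ 3^5 = 243
k = ⌈log₃(100)⌉ = 5

5


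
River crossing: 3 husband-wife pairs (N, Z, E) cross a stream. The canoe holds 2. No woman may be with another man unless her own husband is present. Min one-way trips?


Label couples N, Z, E (H = husband, W = wife).
Counting alone: 6 people, the canoe carries 2 and someone must bring it back, so each round trip nets at most +1 on the far side until the last crossing → at least 9 trips. The jealousy constraint makes 9 impossible; the shortest valid schedule has 11:
1. WN+WZ →  (far: WN,WZ; near: HN,HZ,HE,WE)
2. WN ←       (far: WZ; near: HN,HZ,HE,WN,WE)
3. WN+WE →  (far: WN,WZ,WE; near: HN,HZ,HE)
4. WN ←       (far: WZ,WE; near: HN,HZ,HE,WN)
5. HZ+HE →  (far: HZ,WZ,HE,WE; near: HN,WN)
6. HZ+WZ ←  (far: HE,WE; near: HN,WN,HZ,WZ)
7. HN+HZ →  (far: HN,HZ,HE,WE; near: WN,WZ)
8. WE ←       (far: HN,HZ,HE; near: WN,WZ,WE)
9. WN+WZ →  (far: HN,WN,HZ,WZ,HE; near: WE)
10. HE ←      (far: HN,WN,HZ,WZ; near: HE,WE)
11. HE+WE → (far: all six; near: empty)
In every state each wife is either with her husband or with no other man.
Minimum trips = 11

11


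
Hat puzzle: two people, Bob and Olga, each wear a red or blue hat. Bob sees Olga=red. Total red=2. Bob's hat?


Total red = 2, Olga = red
Red accounted for: 1
Remaining for Bob: 1
Bob's hat is red.

red


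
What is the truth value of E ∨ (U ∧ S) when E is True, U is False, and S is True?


E = True, U = False, S = True
Step 1: U ∧ S = False AND True = False
Step 2: E ∨ False = True OR False = True
AND evaluated first (higher precedence); then OR applied.

True


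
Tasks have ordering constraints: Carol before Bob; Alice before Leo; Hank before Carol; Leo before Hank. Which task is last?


Constraints: Carol before Bob; Alice before Leo; Hank before Carol; Leo before Hank
The last task can have nothing scheduled after it, so it must never appear on the left of a 'before'.
Tasks appearing before some other task: Carol, Alice, Hank, Leo.
The only task not in that list is Bob → it is last.

Bob


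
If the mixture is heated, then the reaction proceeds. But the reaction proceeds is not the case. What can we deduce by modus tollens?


Modus tollens: P → Q, ¬Q ⊢ ¬P
P: the mixture is heated
Q: the reaction proceeds
We have P → Q and Q is false.
By modus tollens, P must be false.

It is not the case that the mixture is heated


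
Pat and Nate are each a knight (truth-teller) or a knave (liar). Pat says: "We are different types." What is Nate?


Pat says: "We are different types."
Case 1: Pat is a Knight (truth-teller)
  Statement is true → they ARE different → Nate is a Knave
Case 2: Pat is a Knave (liar)
  Statement is false → they are NOT different → Nate is a Knave
In both cases, Nate is a Knave.

Knave


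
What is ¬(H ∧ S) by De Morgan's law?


De Morgan's law: ¬(P ∧ Q) ≡ ¬P ∨ ¬Q
¬(H ∧ S) = ¬H ∨ ¬S

¬H ∨ ¬S


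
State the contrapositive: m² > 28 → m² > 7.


Original: If m² > 28, then m² > 7
Contrapositive: If ¬Q, then ¬P
Negate Q: not (m² > 7)
Negate P: not (m² > 28)

If not (m² > 7), then not (m² > 28).


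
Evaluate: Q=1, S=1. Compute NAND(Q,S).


Q AND S = 1
NOT(1) = 0

0


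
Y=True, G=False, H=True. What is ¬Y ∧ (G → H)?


Y = True, G = False, H = True
Expression: ¬Y ∧ (G → H)
Step 1: ¬Y = NOT True = False
Step 2: G → H = False → True (false only if G=True, H=False) = True
Step 3: (False) ∧ (True) = False AND True = False

False


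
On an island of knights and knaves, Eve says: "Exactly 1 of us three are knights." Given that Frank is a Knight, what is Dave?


Eve claims exactly 1 knights among Eve, Frank, Dave.
Given: Frank is a Knight.

Case 1: Eve is a Knight (tells truth)
  Then exactly 1 of the three are knights.
  Counting Eve, Frank: 2 knight(s) so far. Need -1 more → impossible.
Case 2: Eve is a Knave (lies)
  Then the count is NOT 1.
  If Dave = Knave, count = 1 = 1 → claim would be true, contradicts lie.
  If Dave = Knight, count = 2 ≠ 1 → lie confirmed ✓

Dave is a Knight.

Knight


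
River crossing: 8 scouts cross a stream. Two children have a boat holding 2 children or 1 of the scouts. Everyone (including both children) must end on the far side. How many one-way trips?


Per crossing of one of the scouts: children→, one←, one of the scouts→, one← = 4 trips
8 × 4 = 32, + 1 final children→ = 33
Minimum trips = 33

33


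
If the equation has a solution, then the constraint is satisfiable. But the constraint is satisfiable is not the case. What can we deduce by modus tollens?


Modus tollens: P → Q, ¬Q ⊢ ¬P
P: the equation has a solution
Q: the constraint is satisfiable
We have P → Q and Q is false.
By modus tollens, P must be false.

It is not the case that the equation has a solution


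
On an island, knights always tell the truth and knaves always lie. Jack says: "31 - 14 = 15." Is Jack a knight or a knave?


Statement: "31 - 14 = 15."
Actual: 31 - 14 = 17
Claimed: 15
Statement is FALSE → Jack lies → Knave

Knave


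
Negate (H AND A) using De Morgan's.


De Morgan's law: ¬(P ∧ Q) ≡ ¬P ∨ ¬Q
¬(H ∧ A) = ¬H ∨ ¬A

¬H ∨ ¬A


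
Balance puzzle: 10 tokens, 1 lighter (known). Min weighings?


Each weighing has 3 outcomes (left heavy / balance / right heavy), so k weighings distinguish at most 3^k cases; splitting into three near-equal groups achieves this.
Need 3^k ≥ 10: 3^2 = 9 < 10 ≤ 3^3 = 27
k = ⌈log₃(10)⌉ = 3

3
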